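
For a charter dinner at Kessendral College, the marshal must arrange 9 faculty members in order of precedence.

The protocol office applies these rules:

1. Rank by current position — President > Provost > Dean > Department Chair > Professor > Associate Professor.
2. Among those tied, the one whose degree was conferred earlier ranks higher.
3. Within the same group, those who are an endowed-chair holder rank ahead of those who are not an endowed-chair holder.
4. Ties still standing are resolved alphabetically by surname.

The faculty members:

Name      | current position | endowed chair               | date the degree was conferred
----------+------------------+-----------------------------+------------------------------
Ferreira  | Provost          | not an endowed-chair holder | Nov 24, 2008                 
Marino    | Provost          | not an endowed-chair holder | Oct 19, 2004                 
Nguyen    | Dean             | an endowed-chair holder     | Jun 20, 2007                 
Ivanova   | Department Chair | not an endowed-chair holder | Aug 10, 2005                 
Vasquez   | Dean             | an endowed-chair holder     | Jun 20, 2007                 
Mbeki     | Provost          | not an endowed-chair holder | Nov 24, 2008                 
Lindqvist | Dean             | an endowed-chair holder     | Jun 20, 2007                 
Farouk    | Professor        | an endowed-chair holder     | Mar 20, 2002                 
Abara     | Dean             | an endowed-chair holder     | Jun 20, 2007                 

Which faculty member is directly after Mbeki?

Abara

By current position: Marino, Ferreira and Mbeki (Provost); then Abara, Lindqvist, Nguyen and Vasquez (Dean); then Ivanova (Department Chair); then Farouk (Professor).
Among Marino, Ferreira and Mbeki, by date the degree was conferred (earlier first): Marino (Oct 19, 2004) before Ferreira and Mbeki (Nov 24, 2008).
Ferreira and Mbeki are each not an endowed-chair holder, so the next rule applies.
Among Ferreira and Mbeki, alphabetically by surname: Ferreira before Mbeki.
Abara, Lindqvist, Nguyen and Vasquez all have date the degree was conferred Jun 20, 2007, so the next rule applies.
Abara, Lindqvist, Nguyen and Vasquez are each an endowed-chair holder, so the next rule applies.
Among Abara, Lindqvist, Nguyen and Vasquez, alphabetically by surname: Abara before Lindqvist before Nguyen before Vasquez.
Order: Marino, Ferreira, Mbeki, Abara, Lindqvist, Nguyen, Vasquez, Ivanova, Farouk.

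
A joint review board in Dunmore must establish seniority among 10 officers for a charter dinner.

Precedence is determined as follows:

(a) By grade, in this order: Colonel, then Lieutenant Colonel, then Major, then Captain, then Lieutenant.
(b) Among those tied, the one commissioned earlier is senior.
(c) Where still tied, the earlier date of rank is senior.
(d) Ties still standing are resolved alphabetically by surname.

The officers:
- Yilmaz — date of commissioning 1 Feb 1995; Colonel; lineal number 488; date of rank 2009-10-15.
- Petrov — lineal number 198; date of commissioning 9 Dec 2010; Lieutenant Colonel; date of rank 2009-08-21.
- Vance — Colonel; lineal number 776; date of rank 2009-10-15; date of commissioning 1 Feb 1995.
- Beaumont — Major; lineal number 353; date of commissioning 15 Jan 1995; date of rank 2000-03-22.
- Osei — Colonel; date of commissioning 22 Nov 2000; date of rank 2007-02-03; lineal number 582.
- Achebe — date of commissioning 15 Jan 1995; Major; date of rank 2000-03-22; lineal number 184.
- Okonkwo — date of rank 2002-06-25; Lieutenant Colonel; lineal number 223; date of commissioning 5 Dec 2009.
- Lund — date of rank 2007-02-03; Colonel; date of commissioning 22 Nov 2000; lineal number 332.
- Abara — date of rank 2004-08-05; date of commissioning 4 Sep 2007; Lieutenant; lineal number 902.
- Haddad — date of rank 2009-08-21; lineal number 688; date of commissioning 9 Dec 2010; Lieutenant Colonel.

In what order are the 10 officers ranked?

By grade: Vance, Yilmaz, Lund and Osei (Colonel); then Okonkwo, Haddad and Petrov (Lieutenant Colonel); then Achebe and Beaumont (Major); then Abara (Lieutenant).
Among Vance, Yilmaz, Lund and Osei, by date of commissioning (earlier first): Vance and Yilmaz (1 Feb 1995) before Lund and Osei (22 Nov 2000).
Vance and Yilmaz both have date of rank 2009-10-15, so the next rule applies.
Among Vance and Yilmaz, alphabetically by surname: Vance before Yilmaz.
Lund and Osei both have date of rank 2007-02-03, so the next rule applies.
Among Lund and Osei, alphabetically by surname: Lund before Osei.
Among Okonkwo, Haddad and Petrov, by date of commissioning (earlier first): Okonkwo (5 Dec 2009) before Haddad and Petrov (9 Dec 2010).
Haddad and Petrov both have date of rank 2009-08-21, so the next rule applies.
Among Haddad and Petrov, alphabetically by surname: Haddad before Petrov.
Achebe and Beaumont both have date of commissioning 15 Jan 1995, so the next rule applies.
Achebe and Beaumont both have date of rank 2000-03-22, so the next rule applies.
Among Achebe and Beaumont, alphabetically by surname: Achebe before Beaumont.
Full order: Vance, Yilmaz, Lund, Osei, Okonkwo, Haddad, Petrov, Achebe, Beaumont, Abara.

Vance, Yilmaz, Lund, Osei, Okonkwo, Haddad, Petrov, Achebe, Beaumont, Abara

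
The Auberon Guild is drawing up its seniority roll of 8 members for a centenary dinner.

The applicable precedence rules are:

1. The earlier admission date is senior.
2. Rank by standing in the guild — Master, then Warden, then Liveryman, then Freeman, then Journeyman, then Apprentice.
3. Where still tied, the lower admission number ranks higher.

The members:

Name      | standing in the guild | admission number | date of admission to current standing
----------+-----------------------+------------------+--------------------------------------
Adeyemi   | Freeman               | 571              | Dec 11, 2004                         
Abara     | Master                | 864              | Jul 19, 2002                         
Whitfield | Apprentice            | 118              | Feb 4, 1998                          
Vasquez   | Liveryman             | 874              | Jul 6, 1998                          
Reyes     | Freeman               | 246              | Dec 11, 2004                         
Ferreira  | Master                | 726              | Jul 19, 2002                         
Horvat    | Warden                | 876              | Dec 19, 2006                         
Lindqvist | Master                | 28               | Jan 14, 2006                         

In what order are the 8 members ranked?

Whitfield, Vasquez, Ferreira, Abara, Reyes, Adeyemi, Lindqvist, Horvat

By date of admission to current standing (earlier first): Whitfield (Feb 4, 1998); then Vasquez (Jul 6, 1998); then Ferreira and Abara (both Jul 19, 2002); then Reyes and Adeyemi (both Dec 11, 2004); then Lindqvist (Jan 14, 2006); then Horvat (Dec 19, 2006).
Ferreira and Abara are each Master, so the next rule applies.
Among Ferreira and Abara, by admission number (lower first): Ferreira (726) before Abara (864).
Reyes and Adeyemi are each Freeman, so the next rule applies.
Among Reyes and Adeyemi, by admission number (lower first): Reyes (246) before Adeyemi (571).
Full order: Whitfield, Vasquez, Ferreira, Abara, Reyes, Adeyemi, Lindqvist, Horvat.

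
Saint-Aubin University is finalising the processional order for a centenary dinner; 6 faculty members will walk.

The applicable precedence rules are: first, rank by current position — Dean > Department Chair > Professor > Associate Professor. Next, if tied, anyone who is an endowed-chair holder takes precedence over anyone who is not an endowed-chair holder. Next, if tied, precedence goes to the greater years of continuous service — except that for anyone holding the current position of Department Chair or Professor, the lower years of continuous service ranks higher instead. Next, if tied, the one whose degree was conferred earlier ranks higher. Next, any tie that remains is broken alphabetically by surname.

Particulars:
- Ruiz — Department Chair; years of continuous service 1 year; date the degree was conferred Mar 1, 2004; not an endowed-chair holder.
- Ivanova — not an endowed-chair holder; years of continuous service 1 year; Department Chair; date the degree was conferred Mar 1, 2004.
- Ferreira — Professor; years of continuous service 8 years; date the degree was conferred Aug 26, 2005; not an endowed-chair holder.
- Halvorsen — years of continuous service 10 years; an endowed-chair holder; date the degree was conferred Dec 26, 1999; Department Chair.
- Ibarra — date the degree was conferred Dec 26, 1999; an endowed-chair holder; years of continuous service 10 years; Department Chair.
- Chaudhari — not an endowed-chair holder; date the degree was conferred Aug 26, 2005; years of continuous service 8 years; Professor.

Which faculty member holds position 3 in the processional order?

By current position: Halvorsen, Ibarra, Ivanova and Ruiz (Department Chair); then Chaudhari and Ferreira (Professor).
Among Halvorsen, Ibarra, Ivanova and Ruiz, an endowed-chair holder before not an endowed-chair holder: Halvorsen and Ibarra (an endowed-chair holder) before Ivanova and Ruiz (not an endowed-chair holder).
Halvorsen and Ibarra both have years of continuous service 10 years, so the next rule applies.
Halvorsen and Ibarra both have date the degree was conferred Dec 26, 1999, so the next rule applies.
Among Halvorsen and Ibarra, alphabetically by surname: Halvorsen before Ibarra.
Ivanova and Ruiz both have years of continuous service 1 year, so the next rule applies.
Ivanova and Ruiz both have date the degree was conferred Mar 1, 2004, so the next rule applies.
Among Ivanova and Ruiz, alphabetically by surname: Ivanova before Ruiz.
Chaudhari and Ferreira are each not an endowed-chair holder, so the next rule applies.
Chaudhari and Ferreira both have years of continuous service 8 years, so the next rule applies.
Chaudhari and Ferreira both have date the degree was conferred Aug 26, 2005, so the next rule applies.
Among Chaudhari and Ferreira, alphabetically by surname: Chaudhari before Ferreira.
Order: Halvorsen, Ibarra, Ivanova, Ruiz, Chaudhari, Ferreira.

Ivanova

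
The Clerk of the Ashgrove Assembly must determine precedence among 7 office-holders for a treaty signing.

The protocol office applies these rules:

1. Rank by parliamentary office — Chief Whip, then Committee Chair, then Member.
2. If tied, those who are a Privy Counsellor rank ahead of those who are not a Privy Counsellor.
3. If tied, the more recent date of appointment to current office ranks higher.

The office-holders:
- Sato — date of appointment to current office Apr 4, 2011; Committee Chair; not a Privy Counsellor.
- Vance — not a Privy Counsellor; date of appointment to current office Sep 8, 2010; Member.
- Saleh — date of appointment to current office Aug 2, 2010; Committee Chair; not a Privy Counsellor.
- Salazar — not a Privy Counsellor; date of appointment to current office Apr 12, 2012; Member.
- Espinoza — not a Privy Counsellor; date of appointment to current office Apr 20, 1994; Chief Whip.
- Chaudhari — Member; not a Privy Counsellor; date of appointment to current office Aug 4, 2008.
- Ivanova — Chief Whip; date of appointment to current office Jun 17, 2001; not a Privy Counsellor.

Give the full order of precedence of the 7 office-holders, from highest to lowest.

By parliamentary office: Ivanova and Espinoza (Chief Whip); then Sato and Saleh (Committee Chair); then Salazar, Vance and Chaudhari (Member).
Ivanova and Espinoza are each not a Privy Counsellor, so the next rule applies.
Among Ivanova and Espinoza, by date of appointment to current office (later first): Ivanova (Jun 17, 2001) before Espinoza (Apr 20, 1994).
Sato and Saleh are each not a Privy Counsellor, so the next rule applies.
Among Sato and Saleh, by date of appointment to current office (later first): Sato (Apr 4, 2011) before Saleh (Aug 2, 2010).
Salazar, Vance and Chaudhari are each not a Privy Counsellor, so the next rule applies.
Among Salazar, Vance and Chaudhari, by date of appointment to current office (later first): Salazar (Apr 12, 2012) before Vance (Sep 8, 2010) before Chaudhari (Aug 4, 2008).
Full order: Ivanova, Espinoza, Sato, Saleh, Salazar, Vance, Chaudhari.

Ivanova, Espinoza, Sato, Saleh, Salazar, Vance, Chaudhari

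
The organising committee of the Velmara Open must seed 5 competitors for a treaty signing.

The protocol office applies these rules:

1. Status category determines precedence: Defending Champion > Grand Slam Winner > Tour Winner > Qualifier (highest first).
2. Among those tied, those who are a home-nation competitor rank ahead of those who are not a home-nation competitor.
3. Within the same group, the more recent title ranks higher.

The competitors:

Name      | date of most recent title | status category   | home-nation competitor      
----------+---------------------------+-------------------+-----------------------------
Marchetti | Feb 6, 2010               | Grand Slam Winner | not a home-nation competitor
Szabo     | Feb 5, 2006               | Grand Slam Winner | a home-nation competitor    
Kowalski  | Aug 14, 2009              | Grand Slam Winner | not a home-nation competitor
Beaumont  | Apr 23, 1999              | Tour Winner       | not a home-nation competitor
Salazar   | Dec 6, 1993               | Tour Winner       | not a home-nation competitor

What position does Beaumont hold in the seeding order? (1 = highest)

By status category: Szabo, Marchetti and Kowalski (Grand Slam Winner); then Beaumont and Salazar (Tour Winner).
Among Szabo, Marchetti and Kowalski, a home-nation competitor before not a home-nation competitor: Szabo (a home-nation competitor) before Marchetti and Kowalski (not a home-nation competitor).
Among Marchetti and Kowalski, by date of most recent title (later first): Marchetti (Feb 6, 2010) before Kowalski (Aug 14, 2009).
Beaumont and Salazar are each not a home-nation competitor, so the next rule applies.
Among Beaumont and Salazar, by date of most recent title (later first): Beaumont (Apr 23, 1999) before Salazar (Dec 6, 1993).
Order: Szabo, Marchetti, Kowalski, Beaumont, Salazar. So position 4.

4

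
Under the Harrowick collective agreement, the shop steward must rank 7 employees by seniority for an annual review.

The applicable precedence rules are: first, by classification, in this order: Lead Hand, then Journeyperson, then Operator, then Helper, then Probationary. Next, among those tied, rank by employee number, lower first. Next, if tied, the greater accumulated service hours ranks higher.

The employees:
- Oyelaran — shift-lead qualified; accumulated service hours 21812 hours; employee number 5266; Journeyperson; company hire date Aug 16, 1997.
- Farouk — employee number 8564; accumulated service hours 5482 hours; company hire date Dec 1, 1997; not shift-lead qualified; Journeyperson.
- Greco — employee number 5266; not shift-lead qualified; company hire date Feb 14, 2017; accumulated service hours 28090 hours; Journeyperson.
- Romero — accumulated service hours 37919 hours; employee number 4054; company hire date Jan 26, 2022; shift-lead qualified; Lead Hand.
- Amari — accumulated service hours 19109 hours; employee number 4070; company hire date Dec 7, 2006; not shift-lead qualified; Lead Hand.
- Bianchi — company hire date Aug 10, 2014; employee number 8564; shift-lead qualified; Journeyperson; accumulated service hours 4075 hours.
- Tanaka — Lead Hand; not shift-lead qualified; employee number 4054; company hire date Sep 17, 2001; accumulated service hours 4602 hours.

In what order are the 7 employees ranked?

By classification: Romero, Tanaka and Amari (Lead Hand); then Greco, Oyelaran, Farouk and Bianchi (Journeyperson).
Among Romero, Tanaka and Amari, by employee number (lower first): Romero and Tanaka (4054) before Amari (4070).
Among Romero and Tanaka, by accumulated service hours (higher first): Romero (37919 hours) before Tanaka (4602 hours).
Among Greco, Oyelaran, Farouk and Bianchi, by employee number (lower first): Greco and Oyelaran (5266) before Farouk and Bianchi (8564).
Among Greco and Oyelaran, by accumulated service hours (higher first): Greco (28090 hours) before Oyelaran (21812 hours).
Among Farouk and Bianchi, by accumulated service hours (higher first): Farouk (5482 hours) before Bianchi (4075 hours).
Full order: Romero, Tanaka, Amari, Greco, Oyelaran, Farouk, Bianchi.

Romero, Tanaka, Amari, Greco, Oyelaran, Farouk, Bianchi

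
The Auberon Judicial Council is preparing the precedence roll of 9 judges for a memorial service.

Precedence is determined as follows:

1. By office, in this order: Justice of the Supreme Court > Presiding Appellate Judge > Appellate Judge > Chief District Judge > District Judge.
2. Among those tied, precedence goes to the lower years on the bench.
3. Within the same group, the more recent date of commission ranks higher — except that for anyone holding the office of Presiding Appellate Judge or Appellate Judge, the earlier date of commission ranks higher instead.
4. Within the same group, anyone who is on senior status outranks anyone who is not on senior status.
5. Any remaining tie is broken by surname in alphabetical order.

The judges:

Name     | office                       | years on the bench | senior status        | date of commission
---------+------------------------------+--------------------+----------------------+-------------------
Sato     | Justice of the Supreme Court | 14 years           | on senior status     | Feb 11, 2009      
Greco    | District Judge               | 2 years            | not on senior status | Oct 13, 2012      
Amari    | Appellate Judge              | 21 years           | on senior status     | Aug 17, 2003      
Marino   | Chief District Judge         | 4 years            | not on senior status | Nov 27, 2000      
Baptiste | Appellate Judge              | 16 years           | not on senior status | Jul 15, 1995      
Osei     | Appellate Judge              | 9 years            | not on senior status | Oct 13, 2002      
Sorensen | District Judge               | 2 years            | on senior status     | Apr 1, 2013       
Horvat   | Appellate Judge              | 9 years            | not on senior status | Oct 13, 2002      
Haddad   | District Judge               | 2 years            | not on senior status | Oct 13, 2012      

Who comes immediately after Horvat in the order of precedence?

Osei

By office: Sato (Justice of the Supreme Court); then Horvat, Osei, Baptiste and Amari (Appellate Judge); then Marino (Chief District Judge); then Sorensen, Greco and Haddad (District Judge).
Among Horvat, Osei, Baptiste and Amari, by years on the bench (lower first): Horvat and Osei (9 years) before Baptiste (16 years) before Amari (21 years).
Horvat and Osei both have date of commission Oct 13, 2002, so the next rule applies.
Horvat and Osei are each not on senior status, so the next rule applies.
Among Horvat and Osei, alphabetically by surname: Horvat before Osei.
Sorensen, Greco and Haddad all have years on the bench 2 years, so the next rule applies.
Among Sorensen, Greco and Haddad, by date of commission (later first): Sorensen (Apr 1, 2013) before Greco and Haddad (Oct 13, 2012).
Greco and Haddad are each not on senior status, so the next rule applies.
Among Greco and Haddad, alphabetically by surname: Greco before Haddad.
Order: Sato, Horvat, Osei, Baptiste, Amari, Marino, Sorensen, Greco, Haddad.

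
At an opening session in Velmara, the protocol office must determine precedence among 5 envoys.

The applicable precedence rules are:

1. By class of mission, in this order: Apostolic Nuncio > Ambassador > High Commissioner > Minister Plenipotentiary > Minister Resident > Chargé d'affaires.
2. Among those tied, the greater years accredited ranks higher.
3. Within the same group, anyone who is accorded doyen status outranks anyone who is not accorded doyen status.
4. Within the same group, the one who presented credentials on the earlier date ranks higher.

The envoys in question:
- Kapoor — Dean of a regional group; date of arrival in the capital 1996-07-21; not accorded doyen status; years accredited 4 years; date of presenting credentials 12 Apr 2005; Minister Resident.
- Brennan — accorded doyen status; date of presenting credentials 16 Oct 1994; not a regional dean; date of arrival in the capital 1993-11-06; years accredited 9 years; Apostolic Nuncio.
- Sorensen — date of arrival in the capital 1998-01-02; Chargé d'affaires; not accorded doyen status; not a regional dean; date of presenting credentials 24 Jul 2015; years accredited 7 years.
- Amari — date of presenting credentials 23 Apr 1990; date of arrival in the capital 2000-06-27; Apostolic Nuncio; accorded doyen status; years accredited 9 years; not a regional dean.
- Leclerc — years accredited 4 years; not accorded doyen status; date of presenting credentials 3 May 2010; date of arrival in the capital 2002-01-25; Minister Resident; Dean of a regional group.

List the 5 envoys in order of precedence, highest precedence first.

By class of mission: Amari and Brennan (Apostolic Nuncio); then Kapoor and Leclerc (Minister Resident); then Sorensen (Chargé d'affaires).
Amari and Brennan both have years accredited 9 years, so the next rule applies.
Amari and Brennan are each accorded doyen status, so the next rule applies.
Among Amari and Brennan, by date of presenting credentials (earlier first): Amari (23 Apr 1990) before Brennan (16 Oct 1994).
Kapoor and Leclerc both have years accredited 4 years, so the next rule applies.
Kapoor and Leclerc are each not accorded doyen status, so the next rule applies.
Among Kapoor and Leclerc, by date of presenting credentials (earlier first): Kapoor (12 Apr 2005) before Leclerc (3 May 2010).
Full order: Amari, Brennan, Kapoor, Leclerc, Sorensen.

Amari, Brennan, Kapoor, Leclerc, Sorensen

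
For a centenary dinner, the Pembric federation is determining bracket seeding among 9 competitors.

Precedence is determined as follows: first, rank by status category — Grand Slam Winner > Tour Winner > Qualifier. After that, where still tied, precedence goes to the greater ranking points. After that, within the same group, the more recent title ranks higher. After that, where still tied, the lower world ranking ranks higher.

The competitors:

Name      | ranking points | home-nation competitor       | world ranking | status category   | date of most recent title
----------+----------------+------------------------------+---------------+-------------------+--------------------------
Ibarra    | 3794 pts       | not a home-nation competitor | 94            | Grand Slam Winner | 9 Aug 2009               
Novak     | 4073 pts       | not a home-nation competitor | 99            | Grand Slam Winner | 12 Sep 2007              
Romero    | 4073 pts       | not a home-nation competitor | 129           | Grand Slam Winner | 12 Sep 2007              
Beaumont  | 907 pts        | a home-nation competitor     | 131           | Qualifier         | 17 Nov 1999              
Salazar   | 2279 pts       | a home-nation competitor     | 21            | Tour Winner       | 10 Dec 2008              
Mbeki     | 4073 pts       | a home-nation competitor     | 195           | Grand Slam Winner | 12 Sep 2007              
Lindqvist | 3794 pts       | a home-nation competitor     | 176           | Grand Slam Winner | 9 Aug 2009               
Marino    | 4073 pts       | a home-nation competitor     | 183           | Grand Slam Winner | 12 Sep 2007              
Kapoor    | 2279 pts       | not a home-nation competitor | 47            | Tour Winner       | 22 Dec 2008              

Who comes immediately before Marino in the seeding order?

By status category: Novak, Romero, Marino, Mbeki, Ibarra and Lindqvist (Grand Slam Winner); then Kapoor and Salazar (Tour Winner); then Beaumont (Qualifier).
Among Novak, Romero, Marino, Mbeki, Ibarra and Lindqvist, by ranking points (higher first): Novak, Romero, Marino and Mbeki (4073 pts) before Ibarra and Lindqvist (3794 pts).
Novak, Romero, Marino and Mbeki all have date of most recent title 12 Sep 2007, so the next rule applies.
Among Novak, Romero, Marino and Mbeki, by world ranking (lower first): Novak (99) before Romero (129) before Marino (183) before Mbeki (195).
Ibarra and Lindqvist both have date of most recent title 9 Aug 2009, so the next rule applies.
Among Ibarra and Lindqvist, by world ranking (lower first): Ibarra (94) before Lindqvist (176).
Kapoor and Salazar both have ranking points 2279 pts, so the next rule applies.
Among Kapoor and Salazar, by date of most recent title (later first): Kapoor (22 Dec 2008) before Salazar (10 Dec 2008).
Order: Novak, Romero, Marino, Mbeki, Ibarra, Lindqvist, Kapoor, Salazar, Beaumont.

Romero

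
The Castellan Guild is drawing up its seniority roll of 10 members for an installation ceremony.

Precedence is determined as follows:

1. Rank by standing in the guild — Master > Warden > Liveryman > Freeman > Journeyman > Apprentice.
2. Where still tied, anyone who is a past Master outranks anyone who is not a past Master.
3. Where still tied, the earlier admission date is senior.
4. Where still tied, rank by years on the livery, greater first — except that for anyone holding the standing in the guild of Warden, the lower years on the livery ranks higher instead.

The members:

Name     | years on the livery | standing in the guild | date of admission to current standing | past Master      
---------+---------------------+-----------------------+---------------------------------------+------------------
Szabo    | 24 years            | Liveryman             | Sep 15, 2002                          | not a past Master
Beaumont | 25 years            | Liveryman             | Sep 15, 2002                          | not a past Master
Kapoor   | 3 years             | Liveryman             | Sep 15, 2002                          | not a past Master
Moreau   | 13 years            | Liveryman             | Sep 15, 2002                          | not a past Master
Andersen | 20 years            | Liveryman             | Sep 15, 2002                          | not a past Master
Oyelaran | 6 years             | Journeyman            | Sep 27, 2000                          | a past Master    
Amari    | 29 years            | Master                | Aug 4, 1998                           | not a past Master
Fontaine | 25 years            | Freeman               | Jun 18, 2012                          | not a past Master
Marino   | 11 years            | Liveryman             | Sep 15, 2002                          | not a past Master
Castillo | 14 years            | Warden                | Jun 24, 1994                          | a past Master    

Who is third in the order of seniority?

Beaumont

By standing in the guild: Amari (Master); then Castillo (Warden); then Beaumont, Szabo, Andersen, Moreau, Marino and Kapoor (Liveryman); then Fontaine (Freeman); then Oyelaran (Journeyman).
Beaumont, Szabo, Andersen, Moreau, Marino and Kapoor are each not a past Master, so the next rule applies.
Beaumont, Szabo, Andersen, Moreau, Marino and Kapoor all have date of admission to current standing Sep 15, 2002, so the next rule applies.
Among Beaumont, Szabo, Andersen, Moreau, Marino and Kapoor, by years on the livery (higher first): Beaumont (25 years) before Szabo (24 years) before Andersen (20 years) before Moreau (13 years) before Marino (11 years) before Kapoor (3 years).
Order: Amari, Castillo, Beaumont, Szabo, Andersen, Moreau, Marino, Kapoor, Fontaine, Oyelaran.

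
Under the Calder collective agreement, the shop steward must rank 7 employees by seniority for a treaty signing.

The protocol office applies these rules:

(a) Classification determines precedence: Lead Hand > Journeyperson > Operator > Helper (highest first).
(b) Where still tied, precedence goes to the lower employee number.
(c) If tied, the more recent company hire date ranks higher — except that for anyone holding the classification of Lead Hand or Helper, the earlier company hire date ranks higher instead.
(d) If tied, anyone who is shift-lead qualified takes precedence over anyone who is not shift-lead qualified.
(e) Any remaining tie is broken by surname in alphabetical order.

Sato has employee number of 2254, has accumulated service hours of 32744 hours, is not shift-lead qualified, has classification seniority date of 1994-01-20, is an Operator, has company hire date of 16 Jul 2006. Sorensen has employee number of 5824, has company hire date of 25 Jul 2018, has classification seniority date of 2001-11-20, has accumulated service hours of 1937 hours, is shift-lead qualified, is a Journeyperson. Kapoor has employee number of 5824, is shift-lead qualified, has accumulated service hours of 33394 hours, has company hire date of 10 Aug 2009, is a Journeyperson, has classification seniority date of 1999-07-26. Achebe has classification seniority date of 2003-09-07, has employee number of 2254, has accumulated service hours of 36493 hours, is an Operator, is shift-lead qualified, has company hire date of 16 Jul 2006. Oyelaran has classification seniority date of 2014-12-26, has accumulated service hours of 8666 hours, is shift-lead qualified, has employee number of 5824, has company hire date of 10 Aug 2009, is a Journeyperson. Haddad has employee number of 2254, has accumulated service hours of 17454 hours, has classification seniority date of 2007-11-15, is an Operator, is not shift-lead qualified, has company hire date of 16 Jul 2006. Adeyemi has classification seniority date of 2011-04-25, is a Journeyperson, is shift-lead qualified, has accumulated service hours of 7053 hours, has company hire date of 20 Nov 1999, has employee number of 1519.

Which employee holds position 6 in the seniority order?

By classification: Adeyemi, Sorensen, Kapoor and Oyelaran (Journeyperson); then Achebe, Haddad and Sato (Operator).
Among Adeyemi, Sorensen, Kapoor and Oyelaran, by employee number (lower first): Adeyemi (1519) before Sorensen, Kapoor and Oyelaran (5824).
Among Sorensen, Kapoor and Oyelaran, by company hire date (later first): Sorensen (25 Jul 2018) before Kapoor and Oyelaran (10 Aug 2009).
Kapoor and Oyelaran are each shift-lead qualified, so the next rule applies.
Among Kapoor and Oyelaran, alphabetically by surname: Kapoor before Oyelaran.
Achebe, Haddad and Sato all have employee number 2254, so the next rule applies.
Achebe, Haddad and Sato all have company hire date 16 Jul 2006, so the next rule applies.
Among Achebe, Haddad and Sato, shift-lead qualified before not shift-lead qualified: Achebe (shift-lead qualified) before Haddad and Sato (not shift-lead qualified).
Among Haddad and Sato, alphabetically by surname: Haddad before Sato.
Order: Adeyemi, Sorensen, Kapoor, Oyelaran, Achebe, Haddad, Sato.

Haddad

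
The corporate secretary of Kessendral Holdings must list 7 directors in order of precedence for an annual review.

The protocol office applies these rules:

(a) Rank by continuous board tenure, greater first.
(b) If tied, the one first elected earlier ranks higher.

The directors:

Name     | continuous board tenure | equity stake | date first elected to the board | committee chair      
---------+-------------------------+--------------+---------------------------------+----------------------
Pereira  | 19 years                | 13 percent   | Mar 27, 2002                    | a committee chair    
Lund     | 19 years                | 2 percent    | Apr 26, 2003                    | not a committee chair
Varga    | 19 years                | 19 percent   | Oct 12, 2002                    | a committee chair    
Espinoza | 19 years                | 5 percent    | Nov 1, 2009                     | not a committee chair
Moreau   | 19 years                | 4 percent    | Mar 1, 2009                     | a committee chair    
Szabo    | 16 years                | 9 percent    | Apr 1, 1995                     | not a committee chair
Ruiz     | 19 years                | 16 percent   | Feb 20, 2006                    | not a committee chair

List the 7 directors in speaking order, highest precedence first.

Pereira, Varga, Lund, Ruiz, Moreau, Espinoza, Szabo

By continuous board tenure (higher first): Pereira, Varga, Lund, Ruiz, Moreau and Espinoza (each 19 years); then Szabo (16 years).
Among Pereira, Varga, Lund, Ruiz, Moreau and Espinoza, by date first elected to the board (earlier first): Pereira (Mar 27, 2002) before Varga (Oct 12, 2002) before Lund (Apr 26, 2003) before Ruiz (Feb 20, 2006) before Moreau (Mar 1, 2009) before Espinoza (Nov 1, 2009).
Full order: Pereira, Varga, Lund, Ruiz, Moreau, Espinoza, Szabo.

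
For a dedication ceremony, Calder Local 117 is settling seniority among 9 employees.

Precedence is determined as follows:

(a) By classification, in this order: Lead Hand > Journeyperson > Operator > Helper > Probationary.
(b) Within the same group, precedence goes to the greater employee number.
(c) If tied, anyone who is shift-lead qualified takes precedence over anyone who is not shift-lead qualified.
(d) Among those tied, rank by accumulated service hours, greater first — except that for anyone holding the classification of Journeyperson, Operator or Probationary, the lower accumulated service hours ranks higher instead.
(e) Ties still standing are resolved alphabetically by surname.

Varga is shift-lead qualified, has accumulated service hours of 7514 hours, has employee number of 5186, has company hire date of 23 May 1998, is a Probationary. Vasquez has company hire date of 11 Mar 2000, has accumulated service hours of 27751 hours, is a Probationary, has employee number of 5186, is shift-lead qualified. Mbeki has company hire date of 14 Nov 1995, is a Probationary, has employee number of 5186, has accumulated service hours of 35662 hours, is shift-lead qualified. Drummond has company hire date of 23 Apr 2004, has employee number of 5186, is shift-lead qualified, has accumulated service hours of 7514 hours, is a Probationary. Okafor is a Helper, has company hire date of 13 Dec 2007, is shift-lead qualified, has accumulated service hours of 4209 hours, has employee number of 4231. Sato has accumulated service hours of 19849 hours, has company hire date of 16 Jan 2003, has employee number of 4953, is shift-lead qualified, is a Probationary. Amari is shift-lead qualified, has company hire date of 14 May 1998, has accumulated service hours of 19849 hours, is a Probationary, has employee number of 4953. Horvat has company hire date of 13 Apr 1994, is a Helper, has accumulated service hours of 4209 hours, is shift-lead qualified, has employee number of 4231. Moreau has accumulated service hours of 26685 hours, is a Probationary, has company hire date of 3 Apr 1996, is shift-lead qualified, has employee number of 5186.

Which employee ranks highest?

By classification: Horvat and Okafor (Helper); then Drummond, Varga, Moreau, Vasquez, Mbeki, Amari and Sato (Probationary).
Horvat and Okafor both have employee number 4231, so the next rule applies.
Horvat and Okafor are each shift-lead qualified, so the next rule applies.
Horvat and Okafor both have accumulated service hours 4209 hours, so the next rule applies.
Among Horvat and Okafor, alphabetically by surname: Horvat before Okafor.
Among Drummond, Varga, Moreau, Vasquez, Mbeki, Amari and Sato, by employee number (higher first): Drummond, Varga, Moreau, Vasquez and Mbeki (5186) before Amari and Sato (4953).
Drummond, Varga, Moreau, Vasquez and Mbeki are each shift-lead qualified, so the next rule applies.
Among Drummond, Varga, Moreau, Vasquez and Mbeki, by accumulated service hours (lower first) (reversed rule for this group): Drummond and Varga (7514 hours) before Moreau (26685 hours) before Vasquez (27751 hours) before Mbeki (35662 hours).
Among Drummond and Varga, alphabetically by surname: Drummond before Varga.
Amari and Sato are each shift-lead qualified, so the next rule applies.
Amari and Sato both have accumulated service hours 19849 hours, so the next rule applies.
Among Amari and Sato, alphabetically by surname: Amari before Sato.
Order: Horvat, Okafor, Drummond, Varga, Moreau, Vasquez, Mbeki, Amari, Sato.

Horvat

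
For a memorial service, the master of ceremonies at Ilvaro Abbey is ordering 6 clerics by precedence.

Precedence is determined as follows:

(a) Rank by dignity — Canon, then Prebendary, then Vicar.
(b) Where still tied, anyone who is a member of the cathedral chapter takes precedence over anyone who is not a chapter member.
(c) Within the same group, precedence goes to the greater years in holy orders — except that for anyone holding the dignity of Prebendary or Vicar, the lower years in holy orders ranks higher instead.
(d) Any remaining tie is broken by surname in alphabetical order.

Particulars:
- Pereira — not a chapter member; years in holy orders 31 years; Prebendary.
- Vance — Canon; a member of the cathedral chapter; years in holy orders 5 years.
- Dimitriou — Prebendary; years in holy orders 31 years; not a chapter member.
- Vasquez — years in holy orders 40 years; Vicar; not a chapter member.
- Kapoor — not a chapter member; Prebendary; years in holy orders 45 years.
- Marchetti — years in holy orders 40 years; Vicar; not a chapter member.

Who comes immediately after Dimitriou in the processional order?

Pereira

By dignity: Vance (Canon); then Dimitriou, Pereira and Kapoor (Prebendary); then Marchetti and Vasquez (Vicar).
Dimitriou, Pereira and Kapoor are each not a chapter member, so the next rule applies.
Among Dimitriou, Pereira and Kapoor, by years in holy orders (lower first) (reversed rule for this group): Dimitriou and Pereira (31 years) before Kapoor (45 years).
Among Dimitriou and Pereira, alphabetically by surname: Dimitriou before Pereira.
Marchetti and Vasquez are each not a chapter member, so the next rule applies.
Marchetti and Vasquez both have years in holy orders 40 years, so the next rule applies.
Among Marchetti and Vasquez, alphabetically by surname: Marchetti before Vasquez.
Order: Vance, Dimitriou, Pereira, Kapoor, Marchetti, Vasquez.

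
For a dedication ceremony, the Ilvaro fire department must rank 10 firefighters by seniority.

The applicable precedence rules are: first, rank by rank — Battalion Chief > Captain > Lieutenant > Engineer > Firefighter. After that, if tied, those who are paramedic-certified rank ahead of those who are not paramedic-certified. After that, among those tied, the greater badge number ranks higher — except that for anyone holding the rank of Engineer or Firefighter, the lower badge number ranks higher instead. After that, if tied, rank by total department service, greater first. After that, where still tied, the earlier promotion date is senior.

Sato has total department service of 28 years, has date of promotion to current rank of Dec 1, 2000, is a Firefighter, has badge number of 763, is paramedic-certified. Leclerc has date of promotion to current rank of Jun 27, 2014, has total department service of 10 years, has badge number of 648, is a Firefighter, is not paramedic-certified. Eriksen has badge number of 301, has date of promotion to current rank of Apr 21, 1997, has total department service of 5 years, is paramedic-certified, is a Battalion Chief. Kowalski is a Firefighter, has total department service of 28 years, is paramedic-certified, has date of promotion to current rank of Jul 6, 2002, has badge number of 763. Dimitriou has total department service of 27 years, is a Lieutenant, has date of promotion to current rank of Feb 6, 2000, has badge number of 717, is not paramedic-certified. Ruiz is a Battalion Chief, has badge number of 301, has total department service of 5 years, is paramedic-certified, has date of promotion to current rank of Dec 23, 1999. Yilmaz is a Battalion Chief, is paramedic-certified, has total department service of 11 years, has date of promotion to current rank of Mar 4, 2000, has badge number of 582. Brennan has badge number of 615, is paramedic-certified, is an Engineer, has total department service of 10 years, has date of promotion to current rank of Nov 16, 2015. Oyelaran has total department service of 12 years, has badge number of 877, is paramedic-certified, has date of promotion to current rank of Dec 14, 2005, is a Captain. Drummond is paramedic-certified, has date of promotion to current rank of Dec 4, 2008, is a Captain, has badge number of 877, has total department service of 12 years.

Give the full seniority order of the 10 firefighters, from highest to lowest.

Yilmaz, Eriksen, Ruiz, Oyelaran, Drummond, Dimitriou, Brennan, Sato, Kowalski, Leclerc

By rank: Yilmaz, Eriksen and Ruiz (Battalion Chief); then Oyelaran and Drummond (Captain); then Dimitriou (Lieutenant); then Brennan (Engineer); then Sato, Kowalski and Leclerc (Firefighter).
Yilmaz, Eriksen and Ruiz are each paramedic-certified, so the next rule applies.
Among Yilmaz, Eriksen and Ruiz, by badge number (higher first): Yilmaz (582) before Eriksen and Ruiz (301).
Eriksen and Ruiz both have total department service 5 years, so the next rule applies.
Among Eriksen and Ruiz, by date of promotion to current rank (earlier first): Eriksen (Apr 21, 1997) before Ruiz (Dec 23, 1999).
Oyelaran and Drummond are each paramedic-certified, so the next rule applies.
Oyelaran and Drummond both have badge number 877, so the next rule applies.
Oyelaran and Drummond both have total department service 12 years, so the next rule applies.
Among Oyelaran and Drummond, by date of promotion to current rank (earlier first): Oyelaran (Dec 14, 2005) before Drummond (Dec 4, 2008).
Among Sato, Kowalski and Leclerc, paramedic-certified before not paramedic-certified: Sato and Kowalski (paramedic-certified) before Leclerc (not paramedic-certified).
Sato and Kowalski both have badge number 763, so the next rule applies.
Sato and Kowalski both have total department service 28 years, so the next rule applies.
Among Sato and Kowalski, by date of promotion to current rank (earlier first): Sato (Dec 1, 2000) before Kowalski (Jul 6, 2002).
Full order: Yilmaz, Eriksen, Ruiz, Oyelaran, Drummond, Dimitriou, Brennan, Sato, Kowalski, Leclerc.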